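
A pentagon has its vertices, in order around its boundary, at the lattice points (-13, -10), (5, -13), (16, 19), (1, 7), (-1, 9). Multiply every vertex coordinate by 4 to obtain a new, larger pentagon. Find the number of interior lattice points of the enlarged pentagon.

Using the shoelace formula, 2A = |((-13)·(-13) − 5·(-10)) + (5·19 − 16·(-13)) + (16·7 − 1·19) + (1·9 − (-1)·7) + ((-1)·(-10) − (-13)·9)| = 758, so the area is 379.
Summing gcd(|Δx|,|Δy|) over the edges gives the boundary count: gcd(18,3) + gcd(11,32) + gcd(15,12) + gcd(2,2) + gcd(12,19) = 3+1+3+2+1 = 10.
Scaling by 4 multiplies the area by 4² = 16 (so the new area is 6064) and multiplies the boundary lattice-point count by 4, giving 40.
By Pick's theorem, the interior count of the dilated polygon is 6064 − 40/2 + 1 = 6045.

6045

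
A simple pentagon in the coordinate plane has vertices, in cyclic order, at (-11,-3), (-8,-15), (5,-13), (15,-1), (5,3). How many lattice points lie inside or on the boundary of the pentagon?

The shoelace formula gives twice the area as |[(-11)·(-15) − (-8)·(-3)] + [(-8)·(-13) − 5·(-15)] + [5·(-1) − 15·(-13)] + [15·3 − 5·(-1)] + [5·(-3) − (-11)·3]| = 578, so the area is 289.
Along each edge there are gcd(|Δx|,|Δy|)+1 lattice points, so counting each shared vertex once the boundary has gcd(3,12) + gcd(13,2) + gcd(10,12) + gcd(10,4) + gcd(16,6) = 3+1+2+2+2 = 10.
Pick's theorem gives I = A − B/2 + 1 = 289 − 10/2 + 1 = 285, so the closed region contains I + B = 285 + 10 = 295 lattice points.

295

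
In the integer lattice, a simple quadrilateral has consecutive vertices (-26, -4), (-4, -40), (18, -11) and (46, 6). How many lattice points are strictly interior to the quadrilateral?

By the shoelace formula, twice the signed area is |((-26)·(-40) − (-4)·(-4)) + ((-4)·(-11) − 18·(-40)) + (18·6 − 46·(-11)) + (46·(-4) − (-26)·6)| = 2374, so the area is 1187.
Summing gcd(|Δx|,|Δy|) over the edges gives the boundary count: gcd(22,36) + gcd(22,29) + gcd(28,17) + gcd(72,10) = 2+1+1+2 = 6.
By Pick's theorem A = I + B/2 − 1, so I = 1187 − 6/2 + 1 = 1185.

1185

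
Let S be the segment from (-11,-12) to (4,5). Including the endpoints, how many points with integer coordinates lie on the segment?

2

The number of lattice points on a segment between lattice points is gcd(|Δx|,|Δy|) + 1 = gcd(15,17) + 1 = 1 + 1 = 2.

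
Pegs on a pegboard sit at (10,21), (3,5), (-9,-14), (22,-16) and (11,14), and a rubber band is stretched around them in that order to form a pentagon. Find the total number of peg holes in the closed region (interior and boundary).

512

Using the shoelace formula, 2A = |[10·5 − 3·21] + [3·(-14) − (-9)·5] + [(-9)·(-16) − 22·(-14)] + [22·14 − 11·(-16)] + [11·21 − 10·14]| = 1017, so the area is 1017/2.
Along each edge there are gcd(|Δx|,|Δy|)+1 lattice points, so counting each shared vertex once the boundary has gcd(7,16) + gcd(12,19) + gcd(31,2) + gcd(11,30) + gcd(1,7) = 1+1+1+1+1 = 5.
Pick's theorem gives I = A − B/2 + 1 = 1017/2 − 5/2 + 1 = 507, so the closed region contains I + B = 507 + 5 = 512 lattice points.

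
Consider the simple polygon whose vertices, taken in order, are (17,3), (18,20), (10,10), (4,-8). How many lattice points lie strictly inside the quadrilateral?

Using the shoelace formula, 2A = |[17·20 − 18·3] + [18·10 − 10·20] + [10·(-8) − 4·10] + [4·3 − 17·(-8)]| = 294, so the area is 147.
Summing gcd(|Δx|,|Δy|) over the edges gives the boundary count: gcd(1,17) + gcd(8,10) + gcd(6,18) + gcd(13,11) = 1+2+6+1 = 10.
By Pick's theorem A = I + B/2 − 1, so I = 147 − 10/2 + 1 = 143.

143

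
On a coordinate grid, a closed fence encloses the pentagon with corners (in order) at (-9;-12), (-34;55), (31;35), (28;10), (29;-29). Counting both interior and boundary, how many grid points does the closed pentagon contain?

By the shoelace formula, twice the signed area is |[(-9)·55 − (-34)·(-12)] + [(-34)·35 − 31·55] + [31·10 − 28·35] + [28·(-29) − 29·10] + [29·(-12) − (-9)·(-29)]| = 6179, so the area is 3089.5.
The number of boundary lattice points is Σ gcd(|Δx|,|Δy|) = gcd(25,67) + gcd(65,20) + gcd(3,25) + gcd(1,39) + gcd(38,17) = 1+5+1+1+1 = 9.
Pick's theorem gives I = A − B/2 + 1 = 3089.5 − 9/2 + 1 = 3086, so the closed region contains I + B = 3086 + 9 = 3095 lattice points.

3095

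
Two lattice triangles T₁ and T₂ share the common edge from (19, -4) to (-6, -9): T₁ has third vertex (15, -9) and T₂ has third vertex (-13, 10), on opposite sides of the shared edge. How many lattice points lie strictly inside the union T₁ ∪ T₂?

296

The union is the simple quadrilateral with vertices (19, -4), (15, -9), (-6, -9), (-13, 10) in order.
Using the shoelace formula, 2A = |[19·(-9) − 15·(-4)] + [15·(-9) − (-6)·(-9)] + [(-6)·10 − (-13)·(-9)] + [(-13)·(-4) − 19·10]| = 615, so the area is 615/2.
Along each edge there are gcd(|Δx|,|Δy|)+1 lattice points, so counting each shared vertex once the boundary has gcd(4,5) + gcd(21,0) + gcd(7,19) + gcd(32,14) = 1+21+1+2 = 25.
By Pick's theorem I = A − B/2 + 1 = 615/2 − 25/2 + 1 = 296.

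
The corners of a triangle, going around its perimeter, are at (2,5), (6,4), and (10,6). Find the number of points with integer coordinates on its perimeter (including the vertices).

Summing gcd(|Δx|,|Δy|) over the edges gives the boundary count: gcd(4,1) + gcd(4,2) + gcd(8,1) = 1+2+1 = 4.

4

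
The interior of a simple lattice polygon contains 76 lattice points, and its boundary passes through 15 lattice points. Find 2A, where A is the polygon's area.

165

By Pick's theorem, A = I + B/2 − 1 = 76 + 15/2 − 1 = 165/2.
Hence 2A = 165.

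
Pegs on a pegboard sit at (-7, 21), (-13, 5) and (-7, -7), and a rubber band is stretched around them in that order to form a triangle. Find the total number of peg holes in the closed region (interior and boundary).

103

By the shoelace formula, twice the signed area is |((-7)·5 − (-13)·21) + ((-13)·(-7) − (-7)·5) + ((-7)·21 − (-7)·(-7))| = 168, so the area is 84.
Summing gcd(|Δx|,|Δy|) over the edges gives the boundary count: gcd(6,16) + gcd(6,12) + gcd(0,28) = 2+6+28 = 36.
Pick's theorem gives I = A − B/2 + 1 = 84 − 36/2 + 1 = 67, so the closed region contains I + B = 67 + 36 = 103 lattice points.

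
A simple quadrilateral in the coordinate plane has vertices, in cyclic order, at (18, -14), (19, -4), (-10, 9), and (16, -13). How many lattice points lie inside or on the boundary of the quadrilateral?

Using the shoelace formula, 2A = |(18·(-4) − 19·(-14)) + (19·9 − (-10)·(-4)) + ((-10)·(-13) − 16·9) + (16·(-14) − 18·(-13))| = 321, so the area is 321/2.
Along each edge there are gcd(|Δx|,|Δy|)+1 lattice points, so counting each shared vertex once the boundary has gcd(1,10) + gcd(29,13) + gcd(26,22) + gcd(2,1) = 1+1+2+1 = 5.
Pick's theorem gives I = A − B/2 + 1 = 321/2 − 5/2 + 1 = 159, so the closed region contains I + B = 159 + 5 = 164 lattice points.

164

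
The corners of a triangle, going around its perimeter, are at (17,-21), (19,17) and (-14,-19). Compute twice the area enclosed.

1182

By the shoelace formula, twice the signed area is |(17·17 − 19·(-21)) + (19·(-19) − (-14)·17) + ((-14)·(-21) − 17·(-19))| = 1182, so the area is 591.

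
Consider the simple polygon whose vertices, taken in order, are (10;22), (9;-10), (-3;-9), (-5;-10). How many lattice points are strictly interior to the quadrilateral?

By the shoelace formula, twice the signed area is |[10·(-10) − 9·22] + [9·(-9) − (-3)·(-10)] + [(-3)·(-10) − (-5)·(-9)] + [(-5)·22 − 10·(-10)]| = 434, so the area is 217.
Along each edge there are gcd(|Δx|,|Δy|)+1 lattice points, so counting each shared vertex once the boundary has gcd(1,32) + gcd(12,1) + gcd(2,1) + gcd(15,32) = 1+1+1+1 = 4.
By Pick's theorem A = I + B/2 − 1, so I = 217 − 4/2 + 1 = 216.

216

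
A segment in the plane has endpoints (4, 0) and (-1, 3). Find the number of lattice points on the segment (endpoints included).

The number of lattice points on a segment between lattice points is gcd(|Δx|,|Δy|) + 1 = gcd(5,3) + 1 = 1 + 1 = 2.

2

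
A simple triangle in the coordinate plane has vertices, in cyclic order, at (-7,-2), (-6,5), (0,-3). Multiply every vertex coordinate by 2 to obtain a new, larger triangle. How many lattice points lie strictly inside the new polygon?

By the shoelace formula, twice the signed area is |[(-7)·5 − (-6)·(-2)] + [(-6)·(-3) − 0·5] + [0·(-2) − (-7)·(-3)]| = 50, so the area is 25.
The number of boundary lattice points is Σ gcd(|Δx|,|Δy|) = gcd(1,7) + gcd(6,8) + gcd(7,1) = 1+2+1 = 4.
Scaling by 2 multiplies the area by 2² = 4 (so the new area is 100) and multiplies the boundary lattice-point count by 2, giving 8.
By Pick's theorem, the interior count of the dilated polygon is 100 − 8/2 + 1 = 97.

97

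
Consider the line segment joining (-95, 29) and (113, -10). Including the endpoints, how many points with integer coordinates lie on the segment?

The number of lattice points on a segment between lattice points is gcd(|Δx|,|Δy|) + 1 = gcd(208,39) + 1 = 13 + 1 = 14.

14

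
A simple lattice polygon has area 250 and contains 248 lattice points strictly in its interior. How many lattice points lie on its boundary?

Pick's theorem gives A = I + B/2 − 1, so B = 2(A − I + 1) = 2(250 − 248 + 1) = 6.

6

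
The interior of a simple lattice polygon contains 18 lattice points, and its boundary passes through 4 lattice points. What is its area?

By Pick's theorem, A = I + B/2 − 1 = 18 + 4/2 − 1 = 19.

19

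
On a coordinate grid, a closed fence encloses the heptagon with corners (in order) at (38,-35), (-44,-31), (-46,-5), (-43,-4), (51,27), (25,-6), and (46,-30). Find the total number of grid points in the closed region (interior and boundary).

3425

The shoelace formula gives twice the area as |(38·(-31) − (-44)·(-35)) + ((-44)·(-5) − (-46)·(-31)) + ((-46)·(-4) − (-43)·(-5)) + ((-43)·27 − 51·(-4)) + (51·(-6) − 25·27) + (25·(-30) − 46·(-6)) + (46·(-35) − 38·(-30))| = 6837, so the area is 6837/2.
The number of boundary lattice points is Σ gcd(|Δx|,|Δy|) = gcd(82,4) + gcd(2,26) + gcd(3,1) + gcd(94,31) + gcd(26,33) + gcd(21,24) + gcd(8,5) = 2+2+1+1+1+3+1 = 11.
Pick's theorem gives I = A − B/2 + 1 = 6837/2 − 11/2 + 1 = 3414, so the closed region contains I + B = 3414 + 11 = 3425 lattice points.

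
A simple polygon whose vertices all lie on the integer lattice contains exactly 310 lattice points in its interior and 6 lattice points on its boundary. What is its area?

312

By Pick's theorem, A = I + B/2 − 1 = 310 + 6/2 − 1 = 312.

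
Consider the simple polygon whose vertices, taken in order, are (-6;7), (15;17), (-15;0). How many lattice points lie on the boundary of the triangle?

Along each edge there are gcd(|Δx|,|Δy|)+1 lattice points, so counting each shared vertex once the boundary has gcd(21,10) + gcd(30,17) + gcd(9,7) = 1+1+1 = 3.

3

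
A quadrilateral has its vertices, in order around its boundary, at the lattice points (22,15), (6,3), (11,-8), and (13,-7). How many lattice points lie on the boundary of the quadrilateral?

The number of boundary lattice points is Σ gcd(|Δx|,|Δy|) = gcd(16,12) + gcd(5,11) + gcd(2,1) + gcd(9,22) = 4+1+1+1 = 7.

7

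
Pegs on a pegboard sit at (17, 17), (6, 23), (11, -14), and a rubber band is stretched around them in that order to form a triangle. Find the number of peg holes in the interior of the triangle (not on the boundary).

By the shoelace formula, twice the signed area is |(17·23 − 6·17) + (6·(-14) − 11·23) + (11·17 − 17·(-14))| = 377, so the area is 377/2.
Summing gcd(|Δx|,|Δy|) over the edges gives the boundary count: gcd(11,6) + gcd(5,37) + gcd(6,31) = 1+1+1 = 3.
By Pick's theorem A = I + B/2 − 1, so I = 377/2 − 3/2 + 1 = 188.

188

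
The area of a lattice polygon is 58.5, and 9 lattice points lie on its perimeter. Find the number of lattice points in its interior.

From Pick's theorem, I = A − B/2 + 1 = 58.5 − 9/2 + 1 = 55.

55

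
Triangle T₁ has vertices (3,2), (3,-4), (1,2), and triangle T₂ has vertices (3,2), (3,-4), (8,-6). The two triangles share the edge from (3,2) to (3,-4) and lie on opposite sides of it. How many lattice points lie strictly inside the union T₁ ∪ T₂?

The union is the simple quadrilateral with vertices (3,2), (1,2), (3,-4), (8,-6) in order.
The shoelace formula gives twice the area as |(3·2 − 1·2) + (1·(-4) − 3·2) + (3·(-6) − 8·(-4)) + (8·2 − 3·(-6))| = 42, so the area is 21.
Along each edge there are gcd(|Δx|,|Δy|)+1 lattice points, so counting each shared vertex once the boundary has gcd(2,0) + gcd(2,6) + gcd(5,2) + gcd(5,8) = 2+2+1+1 = 6.
By Pick's theorem I = A − B/2 + 1 = 21 − 6/2 + 1 = 19.

19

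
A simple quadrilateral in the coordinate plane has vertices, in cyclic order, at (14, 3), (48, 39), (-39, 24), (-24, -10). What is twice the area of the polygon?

By the shoelace formula, twice the signed area is |[14·39 − 48·3] + [48·24 − (-39)·39] + [(-39)·(-10) − (-24)·24] + [(-24)·3 − 14·(-10)]| = 4109, so the area is 2054.5.

4109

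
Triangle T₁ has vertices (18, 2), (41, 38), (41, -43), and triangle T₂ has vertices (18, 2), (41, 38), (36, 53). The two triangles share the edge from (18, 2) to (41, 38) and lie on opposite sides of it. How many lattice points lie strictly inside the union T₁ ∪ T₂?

The union is the simple quadrilateral with vertices (18, 2), (41, -43), (41, 38), (36, 53) in order.
By the shoelace formula, twice the signed area is |[18·(-43) − 41·2] + [41·38 − 41·(-43)] + [41·53 − 36·38] + [36·2 − 18·53]| = 2388, so the area is 1194.
Summing gcd(|Δx|,|Δy|) over the edges gives the boundary count: gcd(23,45) + gcd(0,81) + gcd(5,15) + gcd(18,51) = 1+81+5+3 = 90.
By Pick's theorem I = A − B/2 + 1 = 1194 − 90/2 + 1 = 1150.

1150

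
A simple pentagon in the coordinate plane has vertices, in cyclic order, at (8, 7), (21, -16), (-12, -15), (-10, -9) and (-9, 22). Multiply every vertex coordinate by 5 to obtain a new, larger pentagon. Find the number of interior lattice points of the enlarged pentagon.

By the shoelace formula, twice the signed area is |[8·(-16) − 21·7] + [21·(-15) − (-12)·(-16)] + [(-12)·(-9) − (-10)·(-15)] + [(-10)·22 − (-9)·(-9)] + [(-9)·7 − 8·22]| = 1364, so the area is 682.
Along each edge there are gcd(|Δx|,|Δy|)+1 lattice points, so counting each shared vertex once the boundary has gcd(13,23) + gcd(33,1) + gcd(2,6) + gcd(1,31) + gcd(17,15) = 1+1+2+1+1 = 6.
Scaling by 5 multiplies the area by 5² = 25 (so the new area is 17050) and multiplies the boundary lattice-point count by 5, giving 30.
By Pick's theorem, the interior count of the dilated polygon is 17050 − 30/2 + 1 = 17036.

17036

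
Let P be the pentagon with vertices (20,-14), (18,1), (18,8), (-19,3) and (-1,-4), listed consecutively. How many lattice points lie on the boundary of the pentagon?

11

Summing gcd(|Δx|,|Δy|) over the edges gives the boundary count: gcd(2,15) + gcd(0,7) + gcd(37,5) + gcd(18,7) + gcd(21,10) = 1+7+1+1+1 = 11.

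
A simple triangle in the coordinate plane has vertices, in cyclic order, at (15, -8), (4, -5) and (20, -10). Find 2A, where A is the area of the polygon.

Using the shoelace formula, 2A = |[15·(-5) − 4·(-8)] + [4·(-10) − 20·(-5)] + [20·(-8) − 15·(-10)]| = 7, so the area is 7/2.

7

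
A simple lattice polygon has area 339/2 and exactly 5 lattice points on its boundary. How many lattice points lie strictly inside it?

From Pick's theorem, I = A − B/2 + 1 = 339/2 − 5/2 + 1 = 168.

168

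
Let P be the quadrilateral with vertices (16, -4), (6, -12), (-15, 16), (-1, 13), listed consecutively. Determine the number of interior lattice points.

305

The shoelace formula gives twice the area as |(16·(-12) − 6·(-4)) + (6·16 − (-15)·(-12)) + ((-15)·13 − (-1)·16) + ((-1)·(-4) − 16·13)| = 635, so the area is 317.5.
Summing gcd(|Δx|,|Δy|) over the edges gives the boundary count: gcd(10,8) + gcd(21,28) + gcd(14,3) + gcd(17,17) = 2+7+1+17 = 27.
Pick's theorem gives I = A − B/2 + 1 = 317.5 − 27/2 + 1 = 305.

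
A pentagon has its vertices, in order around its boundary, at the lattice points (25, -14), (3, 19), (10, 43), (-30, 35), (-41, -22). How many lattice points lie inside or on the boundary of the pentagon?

Using the shoelace formula, 2A = |(25·19 − 3·(-14)) + (3·43 − 10·19) + (10·35 − (-30)·43) + ((-30)·(-22) − (-41)·35) + ((-41)·(-14) − 25·(-22))| = 5315, so the area is 5315/2.
Summing gcd(|Δx|,|Δy|) over the edges gives the boundary count: gcd(22,33) + gcd(7,24) + gcd(40,8) + gcd(11,57) + gcd(66,8) = 11+1+8+1+2 = 23.
Pick's theorem gives I = A − B/2 + 1 = 5315/2 − 23/2 + 1 = 2647, so the closed region contains I + B = 2647 + 23 = 2670 lattice points.

2670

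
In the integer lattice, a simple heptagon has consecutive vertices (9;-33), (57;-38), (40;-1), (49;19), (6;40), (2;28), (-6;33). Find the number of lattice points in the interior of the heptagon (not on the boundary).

2935

The shoelace formula gives twice the area as |(9·(-38) − 57·(-33)) + (57·(-1) − 40·(-38)) + (40·19 − 49·(-1)) + (49·40 − 6·19) + (6·28 − 2·40) + (2·33 − (-6)·28) + ((-6)·(-33) − 9·33)| = 5880, so the area is 2940.
The number of boundary lattice points is Σ gcd(|Δx|,|Δy|) = gcd(48,5) + gcd(17,37) + gcd(9,20) + gcd(43,21) + gcd(4,12) + gcd(8,5) + gcd(15,66) = 1+1+1+1+4+1+3 = 12.
Pick's theorem gives I = A − B/2 + 1 = 2940 − 12/2 + 1 = 2935.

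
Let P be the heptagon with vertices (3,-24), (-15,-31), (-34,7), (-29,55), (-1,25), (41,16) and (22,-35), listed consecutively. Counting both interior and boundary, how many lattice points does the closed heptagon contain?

3615

Using the shoelace formula, 2A = |[3·(-31) − (-15)·(-24)] + [(-15)·7 − (-34)·(-31)] + [(-34)·55 − (-29)·7] + [(-29)·25 − (-1)·55] + [(-1)·16 − 41·25] + [41·(-35) − 22·16] + [22·(-24) − 3·(-35)]| = 7200, so the area is 3600.
The number of boundary lattice points is Σ gcd(|Δx|,|Δy|) = gcd(18,7) + gcd(19,38) + gcd(5,48) + gcd(28,30) + gcd(42,9) + gcd(19,51) + gcd(19,11) = 1+19+1+2+3+1+1 = 28.
Pick's theorem gives I = A − B/2 + 1 = 3600 − 28/2 + 1 = 3587, so the closed region contains I + B = 3587 + 28 = 3615 lattice points.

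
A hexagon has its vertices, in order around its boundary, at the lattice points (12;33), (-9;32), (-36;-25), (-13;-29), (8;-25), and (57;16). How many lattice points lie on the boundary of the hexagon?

The number of boundary lattice points is Σ gcd(|Δx|,|Δy|) = gcd(21,1) + gcd(27,57) + gcd(23,4) + gcd(21,4) + gcd(49,41) + gcd(45,17) = 1+3+1+1+1+1 = 8.

8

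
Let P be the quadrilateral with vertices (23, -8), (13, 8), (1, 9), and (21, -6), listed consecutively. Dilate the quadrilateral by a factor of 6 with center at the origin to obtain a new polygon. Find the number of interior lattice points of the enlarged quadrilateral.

3067

The shoelace formula gives twice the area as |[23·8 − 13·(-8)] + [13·9 − 1·8] + [1·(-6) − 21·9] + [21·(-8) − 23·(-6)]| = 172, so the area is 86.
Along each edge there are gcd(|Δx|,|Δy|)+1 lattice points, so counting each shared vertex once the boundary has gcd(10,16) + gcd(12,1) + gcd(20,15) + gcd(2,2) = 2+1+5+2 = 10.
Scaling by 6 multiplies the area by 6² = 36 (so the new area is 3096) and multiplies the boundary lattice-point count by 6, giving 60.
By Pick's theorem, the interior count of the dilated polygon is 3096 − 60/2 + 1 = 3067.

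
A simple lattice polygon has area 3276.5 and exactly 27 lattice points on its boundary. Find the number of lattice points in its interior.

3264

From Pick's theorem, I = A − B/2 + 1 = 3276.5 − 27/2 + 1 = 3264.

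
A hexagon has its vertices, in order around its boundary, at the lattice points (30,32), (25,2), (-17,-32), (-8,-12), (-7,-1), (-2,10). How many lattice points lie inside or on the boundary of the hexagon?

Using the shoelace formula, 2A = |[30·2 − 25·32] + [25·(-32) − (-17)·2] + [(-17)·(-12) − (-8)·(-32)] + [(-8)·(-1) − (-7)·(-12)] + [(-7)·10 − (-2)·(-1)] + [(-2)·32 − 30·10]| = 2070, so the area is 1035.
The number of boundary lattice points is Σ gcd(|Δx|,|Δy|) = gcd(5,30) + gcd(42,34) + gcd(9,20) + gcd(1,11) + gcd(5,11) + gcd(32,22) = 5+2+1+1+1+2 = 12.
Pick's theorem gives I = A − B/2 + 1 = 1035 − 12/2 + 1 = 1030, so the closed region contains I + B = 1030 + 12 = 1042 lattice points.

1042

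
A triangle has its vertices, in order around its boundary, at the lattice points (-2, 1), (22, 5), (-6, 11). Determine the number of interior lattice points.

By the shoelace formula, twice the signed area is |[(-2)·5 − 22·1] + [22·11 − (-6)·5] + [(-6)·1 − (-2)·11]| = 256, so the area is 128.
The number of boundary lattice points is Σ gcd(|Δx|,|Δy|) = gcd(24,4) + gcd(28,6) + gcd(4,10) = 4+2+2 = 8.
Pick's theorem gives I = A − B/2 + 1 = 128 − 8/2 + 1 = 125.

125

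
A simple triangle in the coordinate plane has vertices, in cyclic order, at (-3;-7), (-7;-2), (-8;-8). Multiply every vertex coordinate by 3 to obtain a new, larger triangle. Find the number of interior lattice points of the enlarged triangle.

127

By the shoelace formula, twice the signed area is |[(-3)·(-2) − (-7)·(-7)] + [(-7)·(-8) − (-8)·(-2)] + [(-8)·(-7) − (-3)·(-8)]| = 29, so the area is 14.5.
Along each edge there are gcd(|Δx|,|Δy|)+1 lattice points, so counting each shared vertex once the boundary has gcd(4,5) + gcd(1,6) + gcd(5,1) = 1+1+1 = 3.
Scaling by 3 multiplies the area by 3² = 9 (so the new area is 261/2) and multiplies the boundary lattice-point count by 3, giving 9.
By Pick's theorem, the interior count of the dilated polygon is 261/2 − 9/2 + 1 = 127.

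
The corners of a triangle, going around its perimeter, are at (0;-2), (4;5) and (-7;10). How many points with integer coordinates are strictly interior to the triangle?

48

Using the shoelace formula, 2A = |(0·5 − 4·(-2)) + (4·10 − (-7)·5) + ((-7)·(-2) − 0·10)| = 97, so the area is 97/2.
The number of boundary lattice points is Σ gcd(|Δx|,|Δy|) = gcd(4,7) + gcd(11,5) + gcd(7,12) = 1+1+1 = 3.
By Pick's theorem A = I + B/2 − 1, so I = 97/2 − 3/2 + 1 = 48.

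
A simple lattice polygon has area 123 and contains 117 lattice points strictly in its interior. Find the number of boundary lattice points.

14

Pick's theorem gives A = I + B/2 − 1, so B = 2(A − I + 1) = 2(123 − 117 + 1) = 14.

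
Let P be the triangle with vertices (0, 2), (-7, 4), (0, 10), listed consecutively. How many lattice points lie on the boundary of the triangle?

10

Summing gcd(|Δx|,|Δy|) over the edges gives the boundary count: gcd(7,2) + gcd(7,6) + gcd(0,8) = 1+1+8 = 10.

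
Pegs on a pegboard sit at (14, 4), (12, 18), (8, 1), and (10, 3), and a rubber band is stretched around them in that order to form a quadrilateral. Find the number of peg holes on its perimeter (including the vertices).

Summing gcd(|Δx|,|Δy|) over the edges gives the boundary count: gcd(2,14) + gcd(4,17) + gcd(2,2) + gcd(4,1) = 2+1+2+1 = 6.

6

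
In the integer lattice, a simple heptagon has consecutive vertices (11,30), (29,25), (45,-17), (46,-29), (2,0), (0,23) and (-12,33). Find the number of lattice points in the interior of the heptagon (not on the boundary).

Using the shoelace formula, 2A = |[11·25 − 29·30] + [29·(-17) − 45·25] + [45·(-29) − 46·(-17)] + [46·0 − 2·(-29)] + [2·23 − 0·0] + [0·33 − (-12)·23] + [(-12)·30 − 11·33]| = 3079, so the area is 1539.5.
The number of boundary lattice points is Σ gcd(|Δx|,|Δy|) = gcd(18,5) + gcd(16,42) + gcd(1,12) + gcd(44,29) + gcd(2,23) + gcd(12,10) + gcd(23,3) = 1+2+1+1+1+2+1 = 9.
Pick's theorem gives I = A − B/2 + 1 = 1539.5 − 9/2 + 1 = 1536.

1536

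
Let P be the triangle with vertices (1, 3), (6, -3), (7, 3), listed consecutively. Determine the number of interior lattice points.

15

By the shoelace formula, twice the signed area is |[1·(-3) − 6·3] + [6·3 − 7·(-3)] + [7·3 − 1·3]| = 36, so the area is 18.
Summing gcd(|Δx|,|Δy|) over the edges gives the boundary count: gcd(5,6) + gcd(1,6) + gcd(6,0) = 1+1+6 = 8.
By Pick's theorem A = I + B/2 − 1, so I = 18 − 8/2 + 1 = 15.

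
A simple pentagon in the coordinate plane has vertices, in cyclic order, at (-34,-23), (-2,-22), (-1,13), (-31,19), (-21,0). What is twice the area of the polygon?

Using the shoelace formula, 2A = |((-34)·(-22) − (-2)·(-23)) + ((-2)·13 − (-1)·(-22)) + ((-1)·19 − (-31)·13) + ((-31)·0 − (-21)·19) + ((-21)·(-23) − (-34)·0)| = 1920, so the area is 960.

1920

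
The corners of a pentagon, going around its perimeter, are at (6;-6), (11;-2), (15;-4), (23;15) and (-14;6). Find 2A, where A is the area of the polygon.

753

Using the shoelace formula, 2A = |[6·(-2) − 11·(-6)] + [11·(-4) − 15·(-2)] + [15·15 − 23·(-4)] + [23·6 − (-14)·15] + [(-14)·(-6) − 6·6]| = 753, so the area is 376.5.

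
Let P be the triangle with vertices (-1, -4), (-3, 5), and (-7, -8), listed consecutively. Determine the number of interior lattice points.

Using the shoelace formula, 2A = |[(-1)·5 − (-3)·(-4)] + [(-3)·(-8) − (-7)·5] + [(-7)·(-4) − (-1)·(-8)]| = 62, so the area is 31.
Summing gcd(|Δx|,|Δy|) over the edges gives the boundary count: gcd(2,9) + gcd(4,13) + gcd(6,4) = 1+1+2 = 4.
By Pick's theorem A = I + B/2 − 1, so I = 31 − 4/2 + 1 = 30.

30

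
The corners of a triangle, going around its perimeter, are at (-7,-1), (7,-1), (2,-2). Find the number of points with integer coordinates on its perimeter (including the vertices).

Summing gcd(|Δx|,|Δy|) over the edges gives the boundary count: gcd(14,0) + gcd(5,1) + gcd(9,1) = 14+1+1 = 16.

16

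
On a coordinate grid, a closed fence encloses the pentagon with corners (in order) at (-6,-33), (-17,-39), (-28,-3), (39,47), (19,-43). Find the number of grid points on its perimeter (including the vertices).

18

Along each edge there are gcd(|Δx|,|Δy|)+1 lattice points, so counting each shared vertex once the boundary has gcd(11,6) + gcd(11,36) + gcd(67,50) + gcd(20,90) + gcd(25,10) = 1+1+1+10+5 = 18.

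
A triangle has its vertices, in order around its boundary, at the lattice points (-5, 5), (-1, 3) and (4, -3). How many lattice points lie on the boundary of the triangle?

4

Along each edge there are gcd(|Δx|,|Δy|)+1 lattice points, so counting each shared vertex once the boundary has gcd(4,2) + gcd(5,6) + gcd(9,8) = 2+1+1 = 4.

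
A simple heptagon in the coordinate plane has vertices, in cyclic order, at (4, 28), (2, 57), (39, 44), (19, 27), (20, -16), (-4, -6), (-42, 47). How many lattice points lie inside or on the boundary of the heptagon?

2294

The shoelace formula gives twice the area as |[4·57 − 2·28] + [2·44 − 39·57] + [39·27 − 19·44] + [19·(-16) − 20·27] + [20·(-6) − (-4)·(-16)] + [(-4)·47 − (-42)·(-6)] + [(-42)·28 − 4·47]| = 4578, so the area is 2289.
Summing gcd(|Δx|,|Δy|) over the edges gives the boundary count: gcd(2,29) + gcd(37,13) + gcd(20,17) + gcd(1,43) + gcd(24,10) + gcd(38,53) + gcd(46,19) = 1+1+1+1+2+1+1 = 8.
Pick's theorem gives I = A − B/2 + 1 = 2289 − 8/2 + 1 = 2286, so the closed region contains I + B = 2286 + 8 = 2294 lattice points.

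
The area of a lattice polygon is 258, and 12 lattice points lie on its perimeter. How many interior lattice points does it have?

253

From Pick's theorem, I = A − B/2 + 1 = 258 − 12/2 + 1 = 253.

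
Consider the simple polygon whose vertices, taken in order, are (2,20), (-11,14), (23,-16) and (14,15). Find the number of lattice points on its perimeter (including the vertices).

Summing gcd(|Δx|,|Δy|) over the edges gives the boundary count: gcd(13,6) + gcd(34,30) + gcd(9,31) + gcd(12,5) = 1+2+1+1 = 5.

5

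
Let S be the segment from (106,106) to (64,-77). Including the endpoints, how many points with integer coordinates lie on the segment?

4

The number of lattice points on a segment between lattice points is gcd(|Δx|,|Δy|) + 1 = gcd(42,183) + 1 = 3 + 1 = 4.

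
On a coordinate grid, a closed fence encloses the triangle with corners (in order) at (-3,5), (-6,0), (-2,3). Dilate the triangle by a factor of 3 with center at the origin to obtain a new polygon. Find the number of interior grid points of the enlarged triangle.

46

Using the shoelace formula, 2A = |[(-3)·0 − (-6)·5] + [(-6)·3 − (-2)·0] + [(-2)·5 − (-3)·3]| = 11, so the area is 5.5.
The number of boundary lattice points is Σ gcd(|Δx|,|Δy|) = gcd(3,5) + gcd(4,3) + gcd(1,2) = 1+1+1 = 3.
Scaling by 3 multiplies the area by 3² = 9 (so the new area is 99/2) and multiplies the boundary lattice-point count by 3, giving 9.
By Pick's theorem, the interior count of the dilated polygon is 99/2 − 9/2 + 1 = 46.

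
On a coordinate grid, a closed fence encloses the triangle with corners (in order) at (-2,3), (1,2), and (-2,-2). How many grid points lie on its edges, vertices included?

Along each edge there are gcd(|Δx|,|Δy|)+1 lattice points, so counting each shared vertex once the boundary has gcd(3,1) + gcd(3,4) + gcd(0,5) = 1+1+5 = 7.

7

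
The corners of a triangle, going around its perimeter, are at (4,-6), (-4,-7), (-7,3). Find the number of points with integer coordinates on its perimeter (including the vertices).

Along each edge there are gcd(|Δx|,|Δy|)+1 lattice points, so counting each shared vertex once the boundary has gcd(8,1) + gcd(3,10) + gcd(11,9) = 1+1+1 = 3.

3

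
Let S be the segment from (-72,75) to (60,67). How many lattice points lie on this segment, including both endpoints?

The number of lattice points on a segment between lattice points is gcd(|Δx|,|Δy|) + 1 = gcd(132,8) + 1 = 4 + 1 = 5.

5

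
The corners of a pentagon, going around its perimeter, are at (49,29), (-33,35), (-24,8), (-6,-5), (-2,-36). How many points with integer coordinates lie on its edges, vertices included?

14

The number of boundary lattice points is Σ gcd(|Δx|,|Δy|) = gcd(82,6) + gcd(9,27) + gcd(18,13) + gcd(4,31) + gcd(51,65) = 2+9+1+1+1 = 14.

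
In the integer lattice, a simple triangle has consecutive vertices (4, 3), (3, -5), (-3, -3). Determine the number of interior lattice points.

The shoelace formula gives twice the area as |[4·(-5) − 3·3] + [3·(-3) − (-3)·(-5)] + [(-3)·3 − 4·(-3)]| = 50, so the area is 25.
The number of boundary lattice points is Σ gcd(|Δx|,|Δy|) = gcd(1,8) + gcd(6,2) + gcd(7,6) = 1+2+1 = 4.
Pick's theorem gives I = A − B/2 + 1 = 25 − 4/2 + 1 = 24.

24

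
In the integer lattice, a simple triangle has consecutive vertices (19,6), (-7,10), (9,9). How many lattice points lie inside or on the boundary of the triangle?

22

By the shoelace formula, twice the signed area is |(19·10 − (-7)·6) + ((-7)·9 − 9·10) + (9·6 − 19·9)| = 38, so the area is 19.
The number of boundary lattice points is Σ gcd(|Δx|,|Δy|) = gcd(26,4) + gcd(16,1) + gcd(10,3) = 2+1+1 = 4.
Pick's theorem gives I = A − B/2 + 1 = 19 − 4/2 + 1 = 18, so the closed region contains I + B = 18 + 4 = 22 lattice points.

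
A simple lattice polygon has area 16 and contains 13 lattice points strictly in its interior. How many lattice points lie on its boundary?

8

Pick's theorem gives A = I + B/2 − 1, so B = 2(A − I + 1) = 2(16 − 13 + 1) = 8.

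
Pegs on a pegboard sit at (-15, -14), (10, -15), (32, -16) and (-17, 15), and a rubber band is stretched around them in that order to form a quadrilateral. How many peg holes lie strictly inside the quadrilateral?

The shoelace formula gives twice the area as |[(-15)·(-15) − 10·(-14)] + [10·(-16) − 32·(-15)] + [32·15 − (-17)·(-16)] + [(-17)·(-14) − (-15)·15]| = 1356, so the area is 678.
Along each edge there are gcd(|Δx|,|Δy|)+1 lattice points, so counting each shared vertex once the boundary has gcd(25,1) + gcd(22,1) + gcd(49,31) + gcd(2,29) = 1+1+1+1 = 4.
Pick's theorem gives I = A − B/2 + 1 = 678 − 4/2 + 1 = 677.

677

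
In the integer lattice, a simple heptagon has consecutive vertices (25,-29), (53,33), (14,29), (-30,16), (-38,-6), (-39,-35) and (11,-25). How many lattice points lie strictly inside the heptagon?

4032

The shoelace formula gives twice the area as |[25·33 − 53·(-29)] + [53·29 − 14·33] + [14·16 − (-30)·29] + [(-30)·(-6) − (-38)·16] + [(-38)·(-35) − (-39)·(-6)] + [(-39)·(-25) − 11·(-35)] + [11·(-29) − 25·(-25)]| = 8081, so the area is 8081/2.
Summing gcd(|Δx|,|Δy|) over the edges gives the boundary count: gcd(28,62) + gcd(39,4) + gcd(44,13) + gcd(8,22) + gcd(1,29) + gcd(50,10) + gcd(14,4) = 2+1+1+2+1+10+2 = 19.
Pick's theorem gives I = A − B/2 + 1 = 8081/2 − 19/2 + 1 = 4032.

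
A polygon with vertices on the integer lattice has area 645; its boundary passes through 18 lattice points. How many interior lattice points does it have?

Pick's theorem A = I + B/2 − 1 rearranges to I = A − B/2 + 1 = 645 − 18/2 + 1 = 637.

637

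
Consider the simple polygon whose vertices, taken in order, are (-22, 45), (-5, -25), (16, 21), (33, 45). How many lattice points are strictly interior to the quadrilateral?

1758

By the shoelace formula, twice the signed area is |[(-22)·(-25) − (-5)·45] + [(-5)·21 − 16·(-25)] + [16·45 − 33·21] + [33·45 − (-22)·45]| = 3572, so the area is 1786.
Along each edge there are gcd(|Δx|,|Δy|)+1 lattice points, so counting each shared vertex once the boundary has gcd(17,70) + gcd(21,46) + gcd(17,24) + gcd(55,0) = 1+1+1+55 = 58.
By Pick's theorem A = I + B/2 − 1, so I = 1786 − 58/2 + 1 = 1758.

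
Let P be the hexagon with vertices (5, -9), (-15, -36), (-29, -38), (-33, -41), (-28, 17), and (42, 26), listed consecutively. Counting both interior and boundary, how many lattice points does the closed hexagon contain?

2261

By the shoelace formula, twice the signed area is |[5·(-36) − (-15)·(-9)] + [(-15)·(-38) − (-29)·(-36)] + [(-29)·(-41) − (-33)·(-38)] + [(-33)·17 − (-28)·(-41)] + [(-28)·26 − 42·17] + [42·(-9) − 5·26]| = 4513, so the area is 2256.5.
Along each edge there are gcd(|Δx|,|Δy|)+1 lattice points, so counting each shared vertex once the boundary has gcd(20,27) + gcd(14,2) + gcd(4,3) + gcd(5,58) + gcd(70,9) + gcd(37,35) = 1+2+1+1+1+1 = 7.
Pick's theorem gives I = A − B/2 + 1 = 2256.5 − 7/2 + 1 = 2254, so the closed region contains I + B = 2254 + 7 = 2261 lattice points.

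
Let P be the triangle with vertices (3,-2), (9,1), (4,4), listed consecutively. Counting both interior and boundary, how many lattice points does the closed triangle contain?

By the shoelace formula, twice the signed area is |(3·1 − 9·(-2)) + (9·4 − 4·1) + (4·(-2) − 3·4)| = 33, so the area is 16.5.
Summing gcd(|Δx|,|Δy|) over the edges gives the boundary count: gcd(6,3) + gcd(5,3) + gcd(1,6) = 3+1+1 = 5.
Pick's theorem gives I = A − B/2 + 1 = 16.5 − 5/2 + 1 = 15, so the closed region contains I + B = 15 + 5 = 20 lattice points.

20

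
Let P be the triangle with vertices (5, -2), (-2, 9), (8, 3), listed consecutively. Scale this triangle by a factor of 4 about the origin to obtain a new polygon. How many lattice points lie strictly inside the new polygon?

Using the shoelace formula, 2A = |(5·9 − (-2)·(-2)) + ((-2)·3 − 8·9) + (8·(-2) − 5·3)| = 68, so the area is 34.
The number of boundary lattice points is Σ gcd(|Δx|,|Δy|) = gcd(7,11) + gcd(10,6) + gcd(3,5) = 1+2+1 = 4.
Scaling by 4 multiplies the area by 4² = 16 (so the new area is 544) and multiplies the boundary lattice-point count by 4, giving 16.
By Pick's theorem, the interior count of the dilated polygon is 544 − 16/2 + 1 = 537.

537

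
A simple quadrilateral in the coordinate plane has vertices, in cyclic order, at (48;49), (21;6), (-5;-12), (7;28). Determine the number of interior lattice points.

The shoelace formula gives twice the area as |[48·6 − 21·49] + [21·(-12) − (-5)·6] + [(-5)·28 − 7·(-12)] + [7·49 − 48·28]| = 2020, so the area is 1010.
Summing gcd(|Δx|,|Δy|) over the edges gives the boundary count: gcd(27,43) + gcd(26,18) + gcd(12,40) + gcd(41,21) = 1+2+4+1 = 8.
Pick's theorem gives I = A − B/2 + 1 = 1010 − 8/2 + 1 = 1007.

1007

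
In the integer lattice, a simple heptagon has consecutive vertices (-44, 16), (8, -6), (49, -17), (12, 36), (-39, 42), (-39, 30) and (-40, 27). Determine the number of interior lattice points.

2657

By the shoelace formula, twice the signed area is |[(-44)·(-6) − 8·16] + [8·(-17) − 49·(-6)] + [49·36 − 12·(-17)] + [12·42 − (-39)·36] + [(-39)·30 − (-39)·42] + [(-39)·27 − (-40)·30] + [(-40)·16 − (-44)·27]| = 5333, so the area is 2666.5.
The number of boundary lattice points is Σ gcd(|Δx|,|Δy|) = gcd(52,22) + gcd(41,11) + gcd(37,53) + gcd(51,6) + gcd(0,12) + gcd(1,3) + gcd(4,11) = 2+1+1+3+12+1+1 = 21.
Pick's theorem gives I = A − B/2 + 1 = 2666.5 − 21/2 + 1 = 2657.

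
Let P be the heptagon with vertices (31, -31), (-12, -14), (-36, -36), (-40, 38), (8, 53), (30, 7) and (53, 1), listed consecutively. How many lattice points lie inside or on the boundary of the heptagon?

The shoelace formula gives twice the area as |(31·(-14) − (-12)·(-31)) + ((-12)·(-36) − (-36)·(-14)) + ((-36)·38 − (-40)·(-36)) + ((-40)·53 − 8·38) + (8·7 − 30·53) + (30·1 − 53·7) + (53·(-31) − 31·1)| = 9659, so the area is 4829.5.
Along each edge there are gcd(|Δx|,|Δy|)+1 lattice points, so counting each shared vertex once the boundary has gcd(43,17) + gcd(24,22) + gcd(4,74) + gcd(48,15) + gcd(22,46) + gcd(23,6) + gcd(22,32) = 1+2+2+3+2+1+2 = 13.
Pick's theorem gives I = A − B/2 + 1 = 4829.5 − 13/2 + 1 = 4824, so the closed region contains I + B = 4824 + 13 = 4837 lattice points.

4837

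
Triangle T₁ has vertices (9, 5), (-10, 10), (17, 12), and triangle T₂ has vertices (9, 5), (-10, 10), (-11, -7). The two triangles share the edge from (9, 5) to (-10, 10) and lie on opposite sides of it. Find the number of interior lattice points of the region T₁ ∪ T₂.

The union is the simple quadrilateral with vertices (9, 5), (17, 12), (-10, 10), (-11, -7) in order.
By the shoelace formula, twice the signed area is |[9·12 − 17·5] + [17·10 − (-10)·12] + [(-10)·(-7) − (-11)·10] + [(-11)·5 − 9·(-7)]| = 501, so the area is 250.5.
Along each edge there are gcd(|Δx|,|Δy|)+1 lattice points, so counting each shared vertex once the boundary has gcd(8,7) + gcd(27,2) + gcd(1,17) + gcd(20,12) = 1+1+1+4 = 7.
By Pick's theorem I = A − B/2 + 1 = 250.5 − 7/2 + 1 = 248.

248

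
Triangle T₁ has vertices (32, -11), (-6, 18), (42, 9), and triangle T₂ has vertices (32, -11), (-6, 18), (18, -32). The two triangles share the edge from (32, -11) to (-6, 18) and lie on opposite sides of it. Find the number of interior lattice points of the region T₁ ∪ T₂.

1117

The union is the simple quadrilateral with vertices (32, -11), (42, 9), (-6, 18), (18, -32) in order.
The shoelace formula gives twice the area as |(32·9 − 42·(-11)) + (42·18 − (-6)·9) + ((-6)·(-32) − 18·18) + (18·(-11) − 32·(-32))| = 2254, so the area is 1127.
Summing gcd(|Δx|,|Δy|) over the edges gives the boundary count: gcd(10,20) + gcd(48,9) + gcd(24,50) + gcd(14,21) = 10+3+2+7 = 22.
By Pick's theorem I = A − B/2 + 1 = 1127 − 22/2 + 1 = 1117.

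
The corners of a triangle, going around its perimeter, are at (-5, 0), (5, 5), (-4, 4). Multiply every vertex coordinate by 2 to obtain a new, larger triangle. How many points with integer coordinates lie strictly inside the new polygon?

Using the shoelace formula, 2A = |[(-5)·5 − 5·0] + [5·4 − (-4)·5] + [(-4)·0 − (-5)·4]| = 35, so the area is 17.5.
Along each edge there are gcd(|Δx|,|Δy|)+1 lattice points, so counting each shared vertex once the boundary has gcd(10,5) + gcd(9,1) + gcd(1,4) = 5+1+1 = 7.
Scaling by 2 multiplies the area by 2² = 4 (so the new area is 70) and multiplies the boundary lattice-point count by 2, giving 14.
By Pick's theorem, the interior count of the dilated polygon is 70 − 14/2 + 1 = 64.

64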